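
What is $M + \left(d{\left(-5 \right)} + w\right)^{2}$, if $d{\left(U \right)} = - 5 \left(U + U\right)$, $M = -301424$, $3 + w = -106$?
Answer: $-297943$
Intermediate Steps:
$w = -109$ ($w = -3 - 106 = -109$)
$d{\left(U \right)} = - 10 U$ ($d{\left(U \right)} = - 5 \cdot 2 U = - 10 U$)
$M + \left(d{\left(-5 \right)} + w\right)^{2} = -301424 + \left(\left(-10\right) \left(-5\right) - 109\right)^{2} = -301424 + \left(50 - 109\right)^{2} = -301424 + \left(-59\right)^{2} = -301424 + 3481 = -297943$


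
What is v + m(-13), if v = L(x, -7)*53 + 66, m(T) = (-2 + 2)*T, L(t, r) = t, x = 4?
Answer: 278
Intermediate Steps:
m(T) = 0 (m(T) = 0*T = 0)
v = 278 (v = 4*53 + 66 = 212 + 66 = 278)
v + m(-13) = 278 + 0 = 278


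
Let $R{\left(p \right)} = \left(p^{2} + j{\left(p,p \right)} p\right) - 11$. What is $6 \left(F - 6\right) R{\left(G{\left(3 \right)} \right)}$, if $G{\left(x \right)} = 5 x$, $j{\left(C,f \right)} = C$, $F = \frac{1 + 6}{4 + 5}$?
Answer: $- \frac{41266}{3} \approx -13755.0$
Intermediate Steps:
$F = \frac{7}{9} \approx 0.77778$
$R{\left(p \right)} = -11 + 2 p^{2}$ ($R{\left(p \right)} = \left(p^{2} + p p\right) - 11 = \left(p^{2} + p^{2}\right) - 11 = 2 p^{2} - 11 = -11 + 2 p^{2}$)
$6 \left(F - 6\right) R{\left(G{\left(3 \right)} \right)} = 6 \left(\frac{7}{9} - 6\right) \left(-11 + 2 \left(5 \cdot 3\right)^{2}\right) = 6 \left(- \frac{47}{9}\right) \left(-11 + 2 \cdot 15^{2}\right) = - \frac{94 \left(-11 + 2 \cdot 225\right)}{3} = - \frac{94 \left(-11 + 450\right)}{3} = \left(- \frac{94}{3}\right) 439 = - \frac{41266}{3}$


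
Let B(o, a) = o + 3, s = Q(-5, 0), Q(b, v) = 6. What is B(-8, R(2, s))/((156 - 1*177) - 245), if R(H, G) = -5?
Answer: 5/266 ≈ 0.018797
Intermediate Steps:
s = 6
B(o, a) = 3 + o
B(-8, R(2, s))/((156 - 1*177) - 245) = (3 - 8)/((156 - 1*177) - 245) = -5/((156 - 177) - 245) = -5/(-21 - 245) = -5/(-266) = -5*(-1/266) = 5/266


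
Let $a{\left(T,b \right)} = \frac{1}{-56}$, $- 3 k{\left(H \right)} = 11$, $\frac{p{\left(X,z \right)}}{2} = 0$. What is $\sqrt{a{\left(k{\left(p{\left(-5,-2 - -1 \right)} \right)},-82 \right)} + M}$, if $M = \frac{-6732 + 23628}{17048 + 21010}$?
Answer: $\frac{3 \sqrt{1493383234}}{177604} \approx 0.65276$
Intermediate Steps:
$p{\left(X,z \right)} = 0$ ($p{\left(X,z \right)} = 2 \cdot 0 = 0$)
$k{\left(H \right)} = - \frac{11}{3}$ ($k{\left(H \right)} = \left(- \frac{1}{3}\right) 11 = - \frac{11}{3}$)
$a{\left(T,b \right)} = - \frac{1}{56}$
$M = \frac{2816}{6343}$ ($M = \frac{16896}{38058} = 16896 \cdot \frac{1}{38058} = \frac{2816}{6343} \approx 0.44395$)
$\sqrt{a{\left(k{\left(p{\left(-5,-2 - -1 \right)} \right)},-82 \right)} + M} = \sqrt{- \frac{1}{56} + \frac{2816}{6343}} = \sqrt{\frac{151353}{355208}} = \frac{3 \sqrt{1493383234}}{177604}$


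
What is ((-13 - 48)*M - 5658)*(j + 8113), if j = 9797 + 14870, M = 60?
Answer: -305444040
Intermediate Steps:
j = 24667
((-13 - 48)*M - 5658)*(j + 8113) = ((-13 - 48)*60 - 5658)*(24667 + 8113) = (-61*60 - 5658)*32780 = (-3660 - 5658)*32780 = -9318*32780 = -305444040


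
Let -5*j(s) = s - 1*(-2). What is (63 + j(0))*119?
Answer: 37247/5 ≈ 7449.4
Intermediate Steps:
j(s) = -⅖ - s/5 (j(s) = -(s - 1*(-2))/5 = -(s + 2)/5 = -(2 + s)/5 = -⅖ - s/5)
(63 + j(0))*119 = (63 + (-⅖ - ⅕*0))*119 = (63 + (-⅖ + 0))*119 = (63 - ⅖)*119 = (313/5)*119 = 37247/5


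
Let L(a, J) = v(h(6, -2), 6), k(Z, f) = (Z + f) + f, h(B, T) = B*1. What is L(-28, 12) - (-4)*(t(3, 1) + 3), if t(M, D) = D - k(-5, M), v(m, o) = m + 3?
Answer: 21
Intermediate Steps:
h(B, T) = B
k(Z, f) = Z + 2*f
v(m, o) = 3 + m
L(a, J) = 9 (L(a, J) = 3 + 6 = 9)
t(M, D) = 5 + D - 2*M (t(M, D) = D - (-5 + 2*M) = D + (5 - 2*M) = 5 + D - 2*M)
L(-28, 12) - (-4)*(t(3, 1) + 3) = 9 - (-4)*((5 + 1 - 2*3) + 3) = 9 - (-4)*((5 + 1 - 6) + 3) = 9 - (-4)*(0 + 3) = 9 - (-4)*3 = 9 - 1*(-12) = 9 + 12 = 21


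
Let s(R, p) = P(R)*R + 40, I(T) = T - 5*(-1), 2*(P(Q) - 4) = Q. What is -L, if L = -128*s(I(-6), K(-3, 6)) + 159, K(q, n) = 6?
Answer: 4513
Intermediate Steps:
P(Q) = 4 + Q/2
I(T) = 5 + T (I(T) = T + 5 = 5 + T)
s(R, p) = 40 + R*(4 + R/2) (s(R, p) = (4 + R/2)*R + 40 = R*(4 + R/2) + 40 = 40 + R*(4 + R/2))
L = -4513 (L = -128*(40 + (5 - 6)*(8 + (5 - 6))/2) + 159 = -128*(40 + (1/2)*(-1)*(8 - 1)) + 159 = -128*(40 + (1/2)*(-1)*7) + 159 = -128*(40 - 7/2) + 159 = -128*73/2 + 159 = -4672 + 159 = -4513)
-L = -1*(-4513) = 4513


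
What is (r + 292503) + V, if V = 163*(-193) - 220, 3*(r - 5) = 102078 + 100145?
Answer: 984710/3 ≈ 3.2824e+5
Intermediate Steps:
r = 202238/3 (r = 5 + (102078 + 100145)/3 = 5 + (⅓)*202223 = 5 + 202223/3 = 202238/3 ≈ 67413.)
V = -31679 (V = -31459 - 220 = -31679)
(r + 292503) + V = (202238/3 + 292503) - 31679 = 1079747/3 - 31679 = 984710/3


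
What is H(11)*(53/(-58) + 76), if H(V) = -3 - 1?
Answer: -8710/29 ≈ -300.34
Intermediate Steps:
H(V) = -4
H(11)*(53/(-58) + 76) = -4*(53/(-58) + 76) = -4*(53*(-1/58) + 76) = -4*(-53/58 + 76) = -4*4355/58 = -8710/29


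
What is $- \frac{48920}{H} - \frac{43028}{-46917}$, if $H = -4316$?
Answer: $\frac{47709394}{3894111} \approx 12.252$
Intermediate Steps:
$- \frac{48920}{H} - \frac{43028}{-46917} = - \frac{48920}{-4316} - \frac{43028}{-46917} = \left(-48920\right) \left(- \frac{1}{4316}\right) - - \frac{43028}{46917} = \frac{12230}{1079} + \frac{43028}{46917} = \frac{47709394}{3894111}$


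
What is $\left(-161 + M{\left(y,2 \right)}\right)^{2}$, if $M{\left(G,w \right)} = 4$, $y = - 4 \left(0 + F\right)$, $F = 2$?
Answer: $24649$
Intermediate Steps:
$y = -8$ ($y = - 4 \left(0 + 2\right) = \left(-4\right) 2 = -8$)
$\left(-161 + M{\left(y,2 \right)}\right)^{2} = \left(-161 + 4\right)^{2} = \left(-157\right)^{2} = 24649$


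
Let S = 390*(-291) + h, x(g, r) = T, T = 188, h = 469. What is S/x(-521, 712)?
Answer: -113021/188 ≈ -601.18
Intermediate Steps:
x(g, r) = 188
S = -113021 (S = 390*(-291) + 469 = -113490 + 469 = -113021)
S/x(-521, 712) = -113021/188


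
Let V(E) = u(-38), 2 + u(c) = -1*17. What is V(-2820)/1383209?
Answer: -19/1383209 ≈ -1.3736e-5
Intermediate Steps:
u(c) = -19 (u(c) = -2 - 1*17 = -2 - 17 = -19)
V(E) = -19
V(-2820)/1383209 = -19/1383209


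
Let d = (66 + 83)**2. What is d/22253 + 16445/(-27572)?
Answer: 246175387/613559716 ≈ 0.40122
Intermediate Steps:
d = 22201 (d = 149**2 = 22201)
d/22253 + 16445/(-27572) = 22201/22253 + 16445/(-27572) = 22201*(1/22253) + 16445*(-1/27572) = 22201/22253 - 16445/27572 = 246175387/613559716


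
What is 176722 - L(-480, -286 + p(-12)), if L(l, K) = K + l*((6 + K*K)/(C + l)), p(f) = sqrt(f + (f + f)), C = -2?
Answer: 23035088/241 + 822234*I/241 ≈ 95581.0 + 3411.8*I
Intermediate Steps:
p(f) = sqrt(3)*sqrt(f) (p(f) = sqrt(f + 2*f) = sqrt(3*f) = sqrt(3)*sqrt(f))
L(l, K) = K + l*(6 + K**2)/(-2 + l) (L(l, K) = K + l*((6 + K*K)/(-2 + l)) = K + l*((6 + K**2)/(-2 + l)) = K + l*(6 + K**2)/(-2 + l))
176722 - L(-480, -286 + p(-12)) = 176722 - (-2*(-286 + sqrt(3)*sqrt(-12)) + 6*(-480) + (-286 + sqrt(3)*sqrt(-12))*(-480) - 480*(-286 + sqrt(3)*sqrt(-12))**2)/(-2 - 480) = 176722 - (-2*(-286 + sqrt(3)*(2*I*sqrt(3))) - 2880 + (-286 + sqrt(3)*(2*I*sqrt(3)))*(-480) - 480*(-286 + sqrt(3)*(2*I*sqrt(3)))**2)/(-482) = 176722 - (-1)*(-2*(-286 + 6*I) - 2880 + (-286 + 6*I)*(-480) - 480*(-286 + 6*I)**2)/482 = 176722 - (-1)*((572 - 12*I) - 2880 + (137280 - 2880*I) - 480*(-286 + 6*I)**2)/482 = 176722 - (-1)*(134972 - 2892*I - 480*(-286 + 6*I)**2)/482 = 176722 - (-67486/241 + 6*I + 240*(-286 + 6*I)**2/241) = 176722 + (67486/241 - 6*I - 240*(-286 + 6*I)**2/241) = 42657488/241 - 6*I - 240*(-286 + 6*I)**2/241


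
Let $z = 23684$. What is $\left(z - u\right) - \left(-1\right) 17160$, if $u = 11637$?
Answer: $29207$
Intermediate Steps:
$\left(z - u\right) - \left(-1\right) 17160 = \left(23684 - 11637\right) - \left(-1\right) 17160 = \left(23684 - 11637\right) - -17160 = 12047 + 17160 = 29207$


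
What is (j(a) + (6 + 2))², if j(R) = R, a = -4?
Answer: 16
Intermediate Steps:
(j(a) + (6 + 2))² = (-4 + (6 + 2))² = (-4 + 8)² = 4² = 16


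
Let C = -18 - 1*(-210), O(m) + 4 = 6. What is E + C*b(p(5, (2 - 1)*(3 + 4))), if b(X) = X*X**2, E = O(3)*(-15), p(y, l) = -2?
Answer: -1566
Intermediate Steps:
O(m) = 2 (O(m) = -4 + 6 = 2)
C = 192 (C = -18 + 210 = 192)
E = -30 (E = 2*(-15) = -30)
b(X) = X**3
E + C*b(p(5, (2 - 1)*(3 + 4))) = -30 + 192*(-2)**3 = -30 + 192*(-8) = -30 - 1536 = -1566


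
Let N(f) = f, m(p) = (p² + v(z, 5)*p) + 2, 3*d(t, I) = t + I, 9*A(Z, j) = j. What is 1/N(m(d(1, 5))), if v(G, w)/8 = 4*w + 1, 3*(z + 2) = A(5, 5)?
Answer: 1/342 ≈ 0.0029240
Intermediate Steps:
A(Z, j) = j/9
z = -49/27 (z = -2 + ((⅑)*5)/3 = -2 + (⅓)*(5/9) = -2 + 5/27 = -49/27 ≈ -1.8148)
d(t, I) = I/3 + t/3 (d(t, I) = (t + I)/3 = (I + t)/3 = I/3 + t/3)
v(G, w) = 8 + 32*w (v(G, w) = 8*(4*w + 1) = 8*(1 + 4*w) = 8 + 32*w)
m(p) = 2 + p² + 168*p (m(p) = (p² + (8 + 32*5)*p) + 2 = (p² + (8 + 160)*p) + 2 = (p² + 168*p) + 2 = 2 + p² + 168*p)
1/N(m(d(1, 5))) = 1/(2 + ((⅓)*5 + (⅓)*1)² + 168*((⅓)*5 + (⅓)*1)) = 1/(2 + (5/3 + ⅓)² + 168*(5/3 + ⅓)) = 1/(2 + 2² + 168*2) = 1/(2 + 4 + 336) = 1/342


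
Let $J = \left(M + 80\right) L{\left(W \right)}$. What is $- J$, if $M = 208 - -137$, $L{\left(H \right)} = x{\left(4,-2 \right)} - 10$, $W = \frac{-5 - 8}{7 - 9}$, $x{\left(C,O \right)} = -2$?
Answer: $5100$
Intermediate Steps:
$W = \frac{13}{2}$ ($W = - \frac{13}{-2} = \left(-13\right) \left(- \frac{1}{2}\right) = \frac{13}{2} \approx 6.5$)
$L{\left(H \right)} = -12$ ($L{\left(H \right)} = -2 - 10 = -12$)
$M = 345$ ($M = 208 + 137 = 345$)
$J = -5100$ ($J = \left(345 + 80\right) \left(-12\right) = 425 \left(-12\right) = -5100$)
$- J = \left(-1\right) \left(-5100\right) = 5100$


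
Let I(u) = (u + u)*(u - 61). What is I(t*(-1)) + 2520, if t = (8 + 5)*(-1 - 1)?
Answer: 700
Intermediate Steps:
t = -26 (t = 13*(-2) = -26)
I(u) = 2*u*(-61 + u) (I(u) = (2*u)*(-61 + u) = 2*u*(-61 + u))
I(t*(-1)) + 2520 = 2*(-26*(-1))*(-61 - 26*(-1)) + 2520 = 2*26*(-61 + 26) + 2520 = 2*26*(-35) + 2520 = -1820 + 2520 = 700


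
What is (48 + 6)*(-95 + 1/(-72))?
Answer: -20523/4 ≈ -5130.8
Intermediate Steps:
(48 + 6)*(-95 + 1/(-72)) = 54*(-95 - 1/72) = 54*(-6841/72) = -20523/4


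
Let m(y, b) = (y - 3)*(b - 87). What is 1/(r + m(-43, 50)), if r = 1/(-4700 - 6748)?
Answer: 11448/19484495 ≈ 0.00058754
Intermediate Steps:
r = -1/11448 (r = 1/(-11448) = -1/11448 ≈ -8.7352e-5)
m(y, b) = (-87 + b)*(-3 + y) (m(y, b) = (-3 + y)*(-87 + b) = (-87 + b)*(-3 + y))
1/(r + m(-43, 50)) = 1/(-1/11448 + (261 - 87*(-43) - 3*50 + 50*(-43))) = 1/(-1/11448 + (261 + 3741 - 150 - 2150)) = 1/(-1/11448 + 1702) = 1/(19484495/11448) = 11448/19484495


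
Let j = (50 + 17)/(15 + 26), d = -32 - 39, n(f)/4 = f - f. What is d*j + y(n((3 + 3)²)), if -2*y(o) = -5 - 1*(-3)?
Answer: -4716/41 ≈ -115.02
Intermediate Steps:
n(f) = 0 (n(f) = 4*(f - f) = 4*0 = 0)
d = -71
j = 67/41 ≈ 1.6341
y(o) = 1 (y(o) = -(-5 - 1*(-3))/2 = -(-5 + 3)/2 = -½*(-2) = 1)
d*j + y(n((3 + 3)²)) = -71*67/41 + 1 = -4757/41 + 1 = -4716/41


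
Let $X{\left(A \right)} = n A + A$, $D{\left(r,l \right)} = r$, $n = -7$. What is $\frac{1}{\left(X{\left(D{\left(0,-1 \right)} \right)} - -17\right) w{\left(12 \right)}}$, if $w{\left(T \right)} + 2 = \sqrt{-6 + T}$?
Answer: $\frac{1}{17} + \frac{\sqrt{6}}{34} \approx 0.13087$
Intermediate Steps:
$w{\left(T \right)} = -2 + \sqrt{-6 + T}$
$X{\left(A \right)} = - 6 A$ ($X{\left(A \right)} = - 7 A + A = - 6 A$)
$\frac{1}{\left(X{\left(D{\left(0,-1 \right)} \right)} - -17\right) w{\left(12 \right)}} = \frac{1}{\left(\left(-6\right) 0 - -17\right) \left(-2 + \sqrt{-6 + 12}\right)} = \frac{1}{\left(0 + 17\right) \left(-2 + \sqrt{6}\right)} = \frac{1}{17 \left(-2 + \sqrt{6}\right)} = \frac{1}{-34 + 17 \sqrt{6}}$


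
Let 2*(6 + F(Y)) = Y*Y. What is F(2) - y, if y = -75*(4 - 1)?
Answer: 221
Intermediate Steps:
F(Y) = -6 + Y²/2 (F(Y) = -6 + (Y*Y)/2 = -6 + Y²/2)
y = -225 (y = -75*3 = -25*9 = -225)
F(2) - y = (-6 + (½)*2²) - 1*(-225) = (-6 + (½)*4) + 225 = (-6 + 2) + 225 = -4 + 225 = 221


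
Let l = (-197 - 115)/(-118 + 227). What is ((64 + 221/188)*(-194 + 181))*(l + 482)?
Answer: -4159513657/10246 ≈ -4.0596e+5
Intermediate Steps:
l = -312/109 ≈ -2.8624
((64 + 221/188)*(-194 + 181))*(l + 482) = ((64 + 221/188)*(-194 + 181))*(-312/109 + 482) = ((64 + 221*(1/188))*(-13))*(52226/109) = ((64 + 221/188)*(-13))*(52226/109) = ((12253/188)*(-13))*(52226/109) = -159289/188*52226/109 = -4159513657/10246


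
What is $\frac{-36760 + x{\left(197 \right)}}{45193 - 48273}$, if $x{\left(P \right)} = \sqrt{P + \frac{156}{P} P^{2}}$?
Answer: $\frac{919}{77} - \frac{\sqrt{30929}}{3080} \approx 11.878$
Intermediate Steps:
$x{\left(P \right)} = \sqrt{157} \sqrt{P}$ ($x{\left(P \right)} = \sqrt{P + 156 P} = \sqrt{157 P} = \sqrt{157} \sqrt{P}$)
$\frac{-36760 + x{\left(197 \right)}}{45193 - 48273} = \frac{-36760 + \sqrt{157} \sqrt{197}}{45193 - 48273} = \frac{-36760 + \sqrt{30929}}{-3080} = \left(-36760 + \sqrt{30929}\right) \left(- \frac{1}{3080}\right) = \frac{919}{77} - \frac{\sqrt{30929}}{3080}$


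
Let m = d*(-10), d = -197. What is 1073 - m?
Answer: -897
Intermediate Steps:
m = 1970 (m = -197*(-10) = 1970)
1073 - m = 1073 - 1*1970 = 1073 - 1970 = -897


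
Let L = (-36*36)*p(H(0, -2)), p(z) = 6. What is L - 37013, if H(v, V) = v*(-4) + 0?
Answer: -44789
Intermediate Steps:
H(v, V) = -4*v (H(v, V) = -4*v + 0 = -4*v)
L = -7776 (L = -36*36*6 = -1296*6 = -7776)
L - 37013 = -7776 - 37013 = -44789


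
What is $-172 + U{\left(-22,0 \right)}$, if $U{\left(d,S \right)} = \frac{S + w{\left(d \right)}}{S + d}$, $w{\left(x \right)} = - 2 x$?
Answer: $-174$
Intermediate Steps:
$U{\left(d,S \right)} = \frac{S - 2 d}{S + d}$
$-172 + U{\left(-22,0 \right)} = -172 + \frac{0 - -44}{0 - 22} = -172 + \frac{0 + 44}{-22} = -172 - 2 = -174$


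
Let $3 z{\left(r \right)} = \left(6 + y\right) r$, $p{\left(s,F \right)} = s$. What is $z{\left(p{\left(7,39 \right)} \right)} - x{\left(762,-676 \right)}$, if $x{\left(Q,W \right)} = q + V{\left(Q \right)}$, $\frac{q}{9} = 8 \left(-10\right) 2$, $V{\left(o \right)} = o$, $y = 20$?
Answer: $\frac{2216}{3} \approx 738.67$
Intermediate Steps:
$q = -1440$ ($q = 9 \cdot 8 \left(-10\right) 2 = 9 \left(\left(-80\right) 2\right) = 9 \left(-160\right) = -1440$)
$x{\left(Q,W \right)} = -1440 + Q$
$z{\left(r \right)} = \frac{26 r}{3}$ ($z{\left(r \right)} = \frac{\left(6 + 20\right) r}{3} = \frac{26 r}{3}$)
$z{\left(p{\left(7,39 \right)} \right)} - x{\left(762,-676 \right)} = \frac{26}{3} \cdot 7 - \left(-1440 + 762\right) = \frac{182}{3} - -678 = \frac{182}{3} + 678 = \frac{2216}{3}$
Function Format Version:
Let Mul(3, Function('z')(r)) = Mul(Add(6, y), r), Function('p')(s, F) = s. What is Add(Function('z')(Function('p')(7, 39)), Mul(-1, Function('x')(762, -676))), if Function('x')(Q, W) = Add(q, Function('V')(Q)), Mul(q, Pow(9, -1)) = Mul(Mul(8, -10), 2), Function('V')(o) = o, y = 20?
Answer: Rational(2216, 3) ≈ 738.67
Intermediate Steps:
q = -1440 (q = Mul(9, Mul(Mul(8, -10), 2)) = Mul(9, Mul(-80, 2)) = Mul(9, -160) = -1440)
Function('x')(Q, W) = Add(-1440, Q)
Function('z')(r) = Mul(Rational(26, 3), r) (Function('z')(r) = Mul(Rational(1, 3), Mul(Add(6, 20), r)) = Mul(Rational(1, 3), Mul(26, r)) = Mul(Rational(26, 3), r))
Add(Function('z')(Function('p')(7, 39)), Mul(-1, Function('x')(762, -676))) = Add(Mul(Rational(26, 3), 7), Mul(-1, Add(-1440, 762))) = Add(Rational(182, 3), Mul(-1, -678)) = Add(Rational(182, 3), 678) = Rational(2216, 3)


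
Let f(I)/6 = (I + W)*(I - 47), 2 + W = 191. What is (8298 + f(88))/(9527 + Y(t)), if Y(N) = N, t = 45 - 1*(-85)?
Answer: 25480/3219 ≈ 7.9155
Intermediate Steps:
W = 189 (W = -2 + 191 = 189)
t = 130 (t = 45 + 85 = 130)
f(I) = 6*(-47 + I)*(189 + I) (f(I) = 6*((I + 189)*(I - 47)) = 6*((189 + I)*(-47 + I)) = 6*((-47 + I)*(189 + I)) = 6*(-47 + I)*(189 + I))
(8298 + f(88))/(9527 + Y(t)) = (8298 + (-53298 + 6*88² + 852*88))/(9527 + 130) = (8298 + (-53298 + 6*7744 + 74976))/9657 = (8298 + (-53298 + 46464 + 74976))*(1/9657) = (8298 + 68142)*(1/9657) = 76440*(1/9657) = 25480/3219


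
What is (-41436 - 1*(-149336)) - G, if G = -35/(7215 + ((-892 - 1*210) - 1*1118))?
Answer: 107792107/999 ≈ 1.0790e+5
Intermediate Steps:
G = -7/999 (G = -35/(7215 + ((-892 - 210) - 1118)) = -35/(7215 + (-1102 - 1118)) = -35/(7215 - 2220) = -35/4995 = -35*1/4995 = -7/999 ≈ -0.0070070)
(-41436 - 1*(-149336)) - G = (-41436 - 1*(-149336)) - 1*(-7/999) = (-41436 + 149336) + 7/999 = 107900 + 7/999 = 107792107/999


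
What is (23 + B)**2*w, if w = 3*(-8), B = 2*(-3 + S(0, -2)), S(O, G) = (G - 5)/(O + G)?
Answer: -13824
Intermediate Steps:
S(O, G) = (-5 + G)/(G + O)
B = 1 (B = 2*(-3 + (-5 - 2)/(-2 + 0)) = 2*(-3 - 7/(-2)) = 2*(-3 - 1/2*(-7)) = 2*(-3 + 7/2) = 2*(1/2) = 1)
w = -24
(23 + B)**2*w = (23 + 1)**2*(-24) = 24**2*(-24) = 576*(-24) = -13824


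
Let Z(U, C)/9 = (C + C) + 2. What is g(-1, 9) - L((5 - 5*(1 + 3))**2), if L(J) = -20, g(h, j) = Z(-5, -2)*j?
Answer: -142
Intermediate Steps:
Z(U, C) = 18 + 18*C (Z(U, C) = 9*((C + C) + 2) = 9*(2*C + 2) = 9*(2 + 2*C) = 18 + 18*C)
g(h, j) = -18*j (g(h, j) = (18 + 18*(-2))*j = (18 - 36)*j = -18*j)
g(-1, 9) - L((5 - 5*(1 + 3))**2) = -18*9 - 1*(-20) = -162 + 20 = -142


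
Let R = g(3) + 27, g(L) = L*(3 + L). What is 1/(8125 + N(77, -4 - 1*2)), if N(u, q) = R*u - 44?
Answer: 1/11546 ≈ 8.6610e-5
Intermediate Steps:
R = 45 (R = 3*(3 + 3) + 27 = 3*6 + 27 = 18 + 27 = 45)
N(u, q) = -44 + 45*u (N(u, q) = 45*u - 44 = -44 + 45*u)
1/(8125 + N(77, -4 - 1*2)) = 1/(8125 + (-44 + 45*77)) = 1/(8125 + (-44 + 3465)) = 1/(8125 + 3421) = 1/11546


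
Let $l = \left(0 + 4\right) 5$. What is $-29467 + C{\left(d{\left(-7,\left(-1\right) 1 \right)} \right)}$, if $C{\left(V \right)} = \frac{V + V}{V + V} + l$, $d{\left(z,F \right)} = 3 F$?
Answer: $-29446$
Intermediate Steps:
$l = 20$ ($l = 4 \cdot 5 = 20$)
$C{\left(V \right)} = 21$ ($C{\left(V \right)} = \frac{V + V}{V + V} + 20 = \frac{2 V}{2 V} + 20 = 2 V \frac{1}{2 V} + 20 = 1 + 20 = 21$)
$-29467 + C{\left(d{\left(-7,\left(-1\right) 1 \right)} \right)} = -29467 + 21 = -29446$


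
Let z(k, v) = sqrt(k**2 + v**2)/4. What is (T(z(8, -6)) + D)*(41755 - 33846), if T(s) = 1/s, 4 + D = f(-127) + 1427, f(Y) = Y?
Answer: 51266138/5 ≈ 1.0253e+7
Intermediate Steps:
z(k, v) = sqrt(k**2 + v**2)/4 (z(k, v) = sqrt(k**2 + v**2)*(1/4) = sqrt(k**2 + v**2)/4)
D = 1296 (D = -4 + (-127 + 1427) = -4 + 1300 = 1296)
(T(z(8, -6)) + D)*(41755 - 33846) = (1/(sqrt(8**2 + (-6)**2)/4) + 1296)*(41755 - 33846) = (1/(sqrt(64 + 36)/4) + 1296)*7909 = (1/(sqrt(100)/4) + 1296)*7909 = (1/((1/4)*10) + 1296)*7909 = (1/(5/2) + 1296)*7909 = (2/5 + 1296)*7909 = (6482/5)*7909 = 51266138/5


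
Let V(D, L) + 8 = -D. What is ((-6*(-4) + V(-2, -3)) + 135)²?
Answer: 23409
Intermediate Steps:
V(D, L) = -8 - D
((-6*(-4) + V(-2, -3)) + 135)² = ((-6*(-4) + (-8 - 1*(-2))) + 135)² = ((24 + (-8 + 2)) + 135)² = ((24 - 6) + 135)² = (18 + 135)² = 153² = 23409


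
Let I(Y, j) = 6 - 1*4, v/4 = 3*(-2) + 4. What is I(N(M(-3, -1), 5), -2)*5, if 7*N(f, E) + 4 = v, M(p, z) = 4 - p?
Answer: 10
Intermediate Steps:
v = -8 (v = 4*(3*(-2) + 4) = 4*(-6 + 4) = 4*(-2) = -8)
N(f, E) = -12/7 (N(f, E) = -4/7 + (1/7)*(-8) = -4/7 - 8/7 = -12/7)
I(Y, j) = 2 (I(Y, j) = 6 - 4 = 2)
I(N(M(-3, -1), 5), -2)*5 = 2*5 = 10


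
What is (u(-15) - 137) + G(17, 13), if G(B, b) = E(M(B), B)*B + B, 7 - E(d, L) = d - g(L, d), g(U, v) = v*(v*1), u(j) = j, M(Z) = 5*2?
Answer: 1514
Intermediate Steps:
M(Z) = 10
g(U, v) = v² (g(U, v) = v*v = v²)
E(d, L) = 7 + d² - d (E(d, L) = 7 - (d - d²) = 7 + (d² - d) = 7 + d² - d)
G(B, b) = 98*B (G(B, b) = (7 + 10² - 1*10)*B + B = (7 + 100 - 10)*B + B = 97*B + B = 98*B)
(u(-15) - 137) + G(17, 13) = (-15 - 137) + 98*17 = -152 + 1666 = 1514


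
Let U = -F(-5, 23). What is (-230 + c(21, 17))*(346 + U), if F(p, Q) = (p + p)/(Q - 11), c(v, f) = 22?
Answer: -216424/3 ≈ -72141.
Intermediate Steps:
F(p, Q) = 2*p/(-11 + Q) (F(p, Q) = (2*p)/(-11 + Q) = 2*p/(-11 + Q))
U = ⅚ (U = -2*(-5)/(-11 + 23) = -2*(-5)/12 = -1*(-⅚) = ⅚ ≈ 0.83333)
(-230 + c(21, 17))*(346 + U) = (-230 + 22)*(346 + ⅚) = -208*2081/6 = -216424/3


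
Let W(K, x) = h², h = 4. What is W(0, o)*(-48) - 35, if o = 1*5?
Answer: -803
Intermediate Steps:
o = 5
W(K, x) = 16 (W(K, x) = 4² = 16)
W(0, o)*(-48) - 35 = 16*(-48) - 35 = -768 - 35 = -803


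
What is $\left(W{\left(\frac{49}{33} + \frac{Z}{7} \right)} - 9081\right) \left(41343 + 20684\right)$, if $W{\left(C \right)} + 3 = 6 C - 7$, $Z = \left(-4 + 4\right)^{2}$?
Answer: $- \frac{6196683381}{11} \approx -5.6334 \cdot 10^{8}$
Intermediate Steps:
$Z = 0$ ($Z = 0^{2} = 0$)
$W{\left(C \right)} = -10 + 6 C$ ($W{\left(C \right)} = -3 + \left(6 C - 7\right) = -3 + \left(-7 + 6 C\right) = -10 + 6 C$)
$\left(W{\left(\frac{49}{33} + \frac{Z}{7} \right)} - 9081\right) \left(41343 + 20684\right) = \left(\left(-10 + 6 \left(\frac{49}{33} + \frac{0}{7}\right)\right) - 9081\right) \left(41343 + 20684\right) = \left(\left(-10 + 6 \left(49 \cdot \frac{1}{33} + 0 \cdot \frac{1}{7}\right)\right) - 9081\right) 62027 = \left(\left(-10 + 6 \left(\frac{49}{33} + 0\right)\right) - 9081\right) 62027 = \left(\left(-10 + 6 \cdot \frac{49}{33}\right) - 9081\right) 62027 = \left(\left(-10 + \frac{98}{11}\right) - 9081\right) 62027 = \left(- \frac{12}{11} - 9081\right) 62027 = \left(- \frac{99903}{11}\right) 62027 = - \frac{6196683381}{11}$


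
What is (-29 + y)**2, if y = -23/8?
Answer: 65025/64 ≈ 1016.0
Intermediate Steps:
y = -23/8 (y = -23*1/8 = -23/8 ≈ -2.8750)
(-29 + y)**2 = (-29 - 23/8)**2 = (-255/8)**2 = 65025/64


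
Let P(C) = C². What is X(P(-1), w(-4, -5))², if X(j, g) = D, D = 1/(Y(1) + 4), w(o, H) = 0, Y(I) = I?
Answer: 1/25 ≈ 0.040000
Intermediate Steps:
D = ⅕ (D = 1/(1 + 4) = 1/5 = ⅕ ≈ 0.20000)
X(j, g) = ⅕
X(P(-1), w(-4, -5))² = (⅕)² = 1/25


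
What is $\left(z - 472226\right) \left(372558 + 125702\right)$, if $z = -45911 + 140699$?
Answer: $-188062257880$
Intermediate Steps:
$z = 94788$
$\left(z - 472226\right) \left(372558 + 125702\right) = \left(94788 - 472226\right) \left(372558 + 125702\right) = \left(-377438\right) 498260 = -188062257880$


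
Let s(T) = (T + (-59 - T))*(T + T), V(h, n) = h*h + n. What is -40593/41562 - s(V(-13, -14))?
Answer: 253376129/13854 ≈ 18289.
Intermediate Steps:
V(h, n) = n + h**2 (V(h, n) = h**2 + n = n + h**2)
s(T) = -118*T
-40593/41562 - s(V(-13, -14)) = -40593/41562 - (-118)*(-14 + (-13)**2) = -40593*1/41562 - (-118)*(-14 + 169) = -13531/13854 - (-118)*155 = -13531/13854 - 1*(-18290) = -13531/13854 + 18290 = 253376129/13854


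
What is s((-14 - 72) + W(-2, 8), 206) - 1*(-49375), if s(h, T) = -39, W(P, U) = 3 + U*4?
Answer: 49336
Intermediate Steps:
W(P, U) = 3 + 4*U
s((-14 - 72) + W(-2, 8), 206) - 1*(-49375) = -39 - 1*(-49375) = -39 + 49375 = 49336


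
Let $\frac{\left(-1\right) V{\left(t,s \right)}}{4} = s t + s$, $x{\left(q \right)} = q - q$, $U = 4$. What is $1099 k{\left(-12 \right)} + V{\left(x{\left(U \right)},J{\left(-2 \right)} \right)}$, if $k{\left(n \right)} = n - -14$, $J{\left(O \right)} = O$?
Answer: $2206$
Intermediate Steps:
$x{\left(q \right)} = 0$
$V{\left(t,s \right)} = - 4 s - 4 s t$ ($V{\left(t,s \right)} = - 4 \left(s t + s\right) = - 4 \left(s + s t\right) = - 4 s - 4 s t$)
$k{\left(n \right)} = 14 + n$ ($k{\left(n \right)} = n + 14 = 14 + n$)
$1099 k{\left(-12 \right)} + V{\left(x{\left(U \right)},J{\left(-2 \right)} \right)} = 1099 \left(14 - 12\right) - - 8 \left(1 + 0\right) = 1099 \cdot 2 - \left(-8\right) 1 = 2198 + 8 = 2206$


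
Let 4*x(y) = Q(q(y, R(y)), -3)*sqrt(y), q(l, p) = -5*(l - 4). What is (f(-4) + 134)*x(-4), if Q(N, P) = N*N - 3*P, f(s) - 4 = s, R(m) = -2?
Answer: 107803*I ≈ 1.078e+5*I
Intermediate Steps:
q(l, p) = 20 - 5*l (q(l, p) = -5*(-4 + l) = 20 - 5*l)
f(s) = 4 + s
Q(N, P) = N**2 - 3*P
x(y) = sqrt(y)*(9 + (20 - 5*y)**2)/4 (x(y) = (((20 - 5*y)**2 - 3*(-3))*sqrt(y))/4 = (((20 - 5*y)**2 + 9)*sqrt(y))/4 = ((9 + (20 - 5*y)**2)*sqrt(y))/4 = (sqrt(y)*(9 + (20 - 5*y)**2))/4 = sqrt(y)*(9 + (20 - 5*y)**2)/4)
(f(-4) + 134)*x(-4) = ((4 - 4) + 134)*(sqrt(-4)*(9 + 25*(-4 - 4)**2)/4) = (0 + 134)*((2*I)*(9 + 25*(-8)**2)/4) = 134*((2*I)*(9 + 25*64)/4) = 134*((2*I)*(9 + 1600)/4) = 134*((1/4)*(2*I)*1609) = 134*(1609*I/2) = 107803*I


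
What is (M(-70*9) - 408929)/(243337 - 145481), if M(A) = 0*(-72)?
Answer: -408929/97856 ≈ -4.1789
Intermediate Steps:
M(A) = 0
(M(-70*9) - 408929)/(243337 - 145481) = (0 - 408929)/(243337 - 145481) = -408929/97856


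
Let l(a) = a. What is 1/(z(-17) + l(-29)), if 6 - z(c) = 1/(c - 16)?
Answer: -33/758 ≈ -0.043536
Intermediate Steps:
z(c) = 6 - 1/(-16 + c) (z(c) = 6 - 1/(c - 16) = 6 - 1/(-16 + c))
1/(z(-17) + l(-29)) = 1/((-97 + 6*(-17))/(-16 - 17) - 29) = 1/((-97 - 102)/(-33) - 29) = 1/(-1/33*(-199) - 29) = 1/(199/33 - 29) = 1/(-758/33) = -33/758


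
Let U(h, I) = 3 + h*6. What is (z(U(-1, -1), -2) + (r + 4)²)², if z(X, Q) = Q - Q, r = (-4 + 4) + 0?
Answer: 256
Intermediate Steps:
r = 0 (r = 0 + 0 = 0)
U(h, I) = 3 + 6*h
z(X, Q) = 0
(z(U(-1, -1), -2) + (r + 4)²)² = (0 + (0 + 4)²)² = (0 + 4²)² = (0 + 16)² = 16² = 256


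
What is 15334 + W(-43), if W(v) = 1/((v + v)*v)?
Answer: 56705133/3698 ≈ 15334.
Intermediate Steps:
W(v) = 1/(2*v**2) (W(v) = 1/(((2*v))*v) = (1/(2*v))/v = 1/(2*v**2))
15334 + W(-43) = 15334 + (1/2)/(-43)**2 = 15334 + (1/2)*(1/1849) = 15334 + 1/3698 = 56705133/3698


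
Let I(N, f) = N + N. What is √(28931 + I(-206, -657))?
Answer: 19*√79 ≈ 168.88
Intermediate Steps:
I(N, f) = 2*N
√(28931 + I(-206, -657)) = √(28931 + 2*(-206)) = √(28931 - 412) = √28519 = 19*√79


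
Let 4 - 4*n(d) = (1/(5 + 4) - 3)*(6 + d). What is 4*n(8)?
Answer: 400/9 ≈ 44.444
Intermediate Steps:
n(d) = 16/3 + 13*d/18 (n(d) = 1 - (1/(5 + 4) - 3)*(6 + d)/4 = 1 - (1/9 - 3)*(6 + d)/4 = 1 - (-13)*(6 + d)/18 = 1 - (-52/3 - 26*d/9)/4 = 1 + (13/3 + 13*d/18) = 16/3 + 13*d/18)
4*n(8) = 4*(16/3 + (13/18)*8) = 4*(16/3 + 52/9) = 4*(100/9) = 400/9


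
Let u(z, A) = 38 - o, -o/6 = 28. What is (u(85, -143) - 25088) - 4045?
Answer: -28927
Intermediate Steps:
o = -168 (o = -6*28 = -168)
u(z, A) = 206 (u(z, A) = 38 - 1*(-168) = 38 + 168 = 206)
(u(85, -143) - 25088) - 4045 = (206 - 25088) - 4045 = -24882 - 4045 = -28927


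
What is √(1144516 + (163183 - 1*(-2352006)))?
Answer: √3659705 ≈ 1913.0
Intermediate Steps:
√(1144516 + (163183 - 1*(-2352006))) = √(1144516 + (163183 + 2352006)) = √(1144516 + 2515189) = √3659705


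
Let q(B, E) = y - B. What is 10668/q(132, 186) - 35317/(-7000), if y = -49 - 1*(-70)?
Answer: -23585271/259000 ≈ -91.063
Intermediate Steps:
y = 21 (y = -49 + 70 = 21)
q(B, E) = 21 - B
10668/q(132, 186) - 35317/(-7000) = 10668/(21 - 1*132) - 35317/(-7000) = 10668/(21 - 132) - 35317*(-1/7000) = 10668/(-111) + 35317/7000 = 10668*(-1/111) + 35317/7000 = -3556/37 + 35317/7000 = -23585271/259000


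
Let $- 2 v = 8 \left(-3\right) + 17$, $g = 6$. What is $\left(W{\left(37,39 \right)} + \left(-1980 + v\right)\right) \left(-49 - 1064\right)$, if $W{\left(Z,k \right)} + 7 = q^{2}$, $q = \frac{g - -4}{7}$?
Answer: $\frac{30875097}{14} \approx 2.2054 \cdot 10^{6}$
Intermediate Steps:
$v = \frac{7}{2}$ ($v = - \frac{8 \left(-3\right) + 17}{2} = - \frac{-24 + 17}{2} = \left(- \frac{1}{2}\right) \left(-7\right) = \frac{7}{2} \approx 3.5$)
$q = \frac{10}{7}$ ($q = \frac{6 - -4}{7} = \left(6 + 4\right) \frac{1}{7} = 10 \cdot \frac{1}{7} = \frac{10}{7} \approx 1.4286$)
$W{\left(Z,k \right)} = - \frac{243}{49}$ ($W{\left(Z,k \right)} = -7 + \left(\frac{10}{7}\right)^{2} = -7 + \frac{100}{49} = - \frac{243}{49}$)
$\left(W{\left(37,39 \right)} + \left(-1980 + v\right)\right) \left(-49 - 1064\right) = \left(- \frac{243}{49} + \left(-1980 + \frac{7}{2}\right)\right) \left(-49 - 1064\right) = \left(- \frac{243}{49} - \frac{3953}{2}\right) \left(-1113\right) = \left(- \frac{194183}{98}\right) \left(-1113\right) = \frac{30875097}{14}$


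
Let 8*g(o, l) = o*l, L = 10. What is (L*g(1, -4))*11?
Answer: -55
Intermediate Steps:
g(o, l) = l*o/8 (g(o, l) = (o*l)/8 = (l*o)/8 = l*o/8)
(L*g(1, -4))*11 = (10*((⅛)*(-4)*1))*11 = (10*(-½))*11 = -5*11 = -55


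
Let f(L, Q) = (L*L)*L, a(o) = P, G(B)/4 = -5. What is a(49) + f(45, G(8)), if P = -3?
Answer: 91122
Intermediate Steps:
G(B) = -20 (G(B) = 4*(-5) = -20)
a(o) = -3
f(L, Q) = L³ (f(L, Q) = L²*L = L³)
a(49) + f(45, G(8)) = -3 + 45³ = -3 + 91125 = 91122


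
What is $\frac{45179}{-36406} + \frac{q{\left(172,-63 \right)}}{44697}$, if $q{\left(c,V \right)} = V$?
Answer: $- \frac{673886447}{542412994} \approx -1.2424$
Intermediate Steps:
$\frac{45179}{-36406} + \frac{q{\left(172,-63 \right)}}{44697} = \frac{45179}{-36406} - \frac{63}{44697} = 45179 \left(- \frac{1}{36406}\right) - \frac{21}{14899} = - \frac{45179}{36406} - \frac{21}{14899} = - \frac{673886447}{542412994}$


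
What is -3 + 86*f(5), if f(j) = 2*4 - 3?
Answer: 427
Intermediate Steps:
f(j) = 5 (f(j) = 8 - 3 = 5)
-3 + 86*f(5) = -3 + 86*5 = -3 + 430 = 427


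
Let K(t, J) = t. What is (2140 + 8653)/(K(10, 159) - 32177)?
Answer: -10793/32167 ≈ -0.33553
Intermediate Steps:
(2140 + 8653)/(K(10, 159) - 32177) = (2140 + 8653)/(10 - 32177) = 10793/(-32167) = 10793*(-1/32167) = -10793/32167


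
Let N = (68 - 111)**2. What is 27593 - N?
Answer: 25744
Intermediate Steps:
N = 1849 (N = (-43)**2 = 1849)
27593 - N = 27593 - 1*1849 = 27593 - 1849 = 25744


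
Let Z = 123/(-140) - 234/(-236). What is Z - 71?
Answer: -585527/8260 ≈ -70.887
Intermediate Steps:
Z = 933/8260 (Z = 123*(-1/140) - 234*(-1/236) = -123/140 + 117/118 = 933/8260 ≈ 0.11295)
Z - 71 = 933/8260 - 71 = -585527/8260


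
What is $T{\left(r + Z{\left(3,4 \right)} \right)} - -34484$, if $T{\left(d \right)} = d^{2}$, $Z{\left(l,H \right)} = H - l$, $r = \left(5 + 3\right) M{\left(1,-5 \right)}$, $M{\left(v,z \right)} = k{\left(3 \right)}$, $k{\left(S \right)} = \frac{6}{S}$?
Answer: $34773$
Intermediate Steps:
$M{\left(v,z \right)} = 2$ ($M{\left(v,z \right)} = \frac{6}{3} = 6 \cdot \frac{1}{3} = 2$)
$r = 16$ ($r = \left(5 + 3\right) 2 = 8 \cdot 2 = 16$)
$T{\left(r + Z{\left(3,4 \right)} \right)} - -34484 = \left(16 + \left(4 - 3\right)\right)^{2} - -34484 = \left(16 + \left(4 - 3\right)\right)^{2} + 34484 = \left(16 + 1\right)^{2} + 34484 = 17^{2} + 34484 = 289 + 34484 = 34773$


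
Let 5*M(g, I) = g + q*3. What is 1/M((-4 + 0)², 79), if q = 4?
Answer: 5/28 ≈ 0.17857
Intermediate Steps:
M(g, I) = 12/5 + g/5 (M(g, I) = (g + 4*3)/5 = (g + 12)/5 = (12 + g)/5 = 12/5 + g/5)
1/M((-4 + 0)², 79) = 1/(12/5 + (-4 + 0)²/5) = 1/(12/5 + (⅕)*(-4)²) = 1/(12/5 + (⅕)*16) = 1/(12/5 + 16/5) = 1/(28/5) = 5/28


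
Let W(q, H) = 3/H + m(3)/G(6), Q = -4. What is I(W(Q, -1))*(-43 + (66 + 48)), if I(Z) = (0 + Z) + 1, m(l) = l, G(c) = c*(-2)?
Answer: -639/4 ≈ -159.75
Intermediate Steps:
G(c) = -2*c
W(q, H) = -1/4 + 3/H (W(q, H) = 3/H + 3/((-2*6)) = 3/H + 3/(-12) = 3/H + 3*(-1/12) = 3/H - 1/4 = -1/4 + 3/H)
I(Z) = 1 + Z (I(Z) = Z + 1 = 1 + Z)
I(W(Q, -1))*(-43 + (66 + 48)) = (1 + (1/4)*(12 - 1*(-1))/(-1))*(-43 + (66 + 48)) = (1 + (1/4)*(-1)*(12 + 1))*(-43 + 114) = (1 + (1/4)*(-1)*13)*71 = (1 - 13/4)*71 = -9/4*71 = -639/4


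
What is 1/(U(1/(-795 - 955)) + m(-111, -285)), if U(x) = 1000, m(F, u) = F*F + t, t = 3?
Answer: 1/13324 ≈ 7.5052e-5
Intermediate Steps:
m(F, u) = 3 + F**2 (m(F, u) = F*F + 3 = F**2 + 3 = 3 + F**2)
1/(U(1/(-795 - 955)) + m(-111, -285)) = 1/(1000 + (3 + (-111)**2)) = 1/(1000 + (3 + 12321)) = 1/(1000 + 12324) = 1/13324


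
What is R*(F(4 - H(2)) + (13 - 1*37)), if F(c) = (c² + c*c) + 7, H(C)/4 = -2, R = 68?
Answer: 18428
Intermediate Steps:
H(C) = -8 (H(C) = 4*(-2) = -8)
F(c) = 7 + 2*c² (F(c) = (c² + c²) + 7 = 2*c² + 7 = 7 + 2*c²)
R*(F(4 - H(2)) + (13 - 1*37)) = 68*((7 + 2*(4 - 1*(-8))²) + (13 - 1*37)) = 68*((7 + 2*(4 + 8)²) + (13 - 37)) = 68*((7 + 2*12²) - 24) = 68*((7 + 2*144) - 24) = 68*((7 + 288) - 24) = 68*(295 - 24) = 68*271 = 18428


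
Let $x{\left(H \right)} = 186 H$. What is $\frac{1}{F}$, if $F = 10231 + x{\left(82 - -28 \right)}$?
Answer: $\frac{1}{30691} \approx 3.2583 \cdot 10^{-5}$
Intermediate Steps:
$F = 30691$ ($F = 10231 + 186 \left(82 - -28\right) = 10231 + 186 \left(82 + 28\right) = 10231 + 186 \cdot 110 = 10231 + 20460 = 30691$)
$\frac{1}{F} = \frac{1}{30691}$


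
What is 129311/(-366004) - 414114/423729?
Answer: -68786733725/51695502972 ≈ -1.3306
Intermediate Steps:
129311/(-366004) - 414114/423729 = 129311*(-1/366004) - 414114*1/423729 = -129311/366004 - 138038/141243 = -68786733725/51695502972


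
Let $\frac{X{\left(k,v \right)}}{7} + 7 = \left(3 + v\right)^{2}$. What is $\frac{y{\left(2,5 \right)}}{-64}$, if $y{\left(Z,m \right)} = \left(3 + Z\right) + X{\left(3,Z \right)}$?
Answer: $- \frac{131}{64} \approx -2.0469$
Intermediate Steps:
$X{\left(k,v \right)} = -49 + 7 \left(3 + v\right)^{2}$
$y{\left(Z,m \right)} = -46 + Z + 7 \left(3 + Z\right)^{2}$ ($y{\left(Z,m \right)} = \left(3 + Z\right) + \left(-49 + 7 \left(3 + Z\right)^{2}\right) = -46 + Z + 7 \left(3 + Z\right)^{2}$)
$\frac{y{\left(2,5 \right)}}{-64} = \frac{-46 + 2 + 7 \left(3 + 2\right)^{2}}{-64} = - \frac{-46 + 2 + 7 \cdot 5^{2}}{64} = - \frac{-46 + 2 + 7 \cdot 25}{64} = - \frac{-46 + 2 + 175}{64} = \left(- \frac{1}{64}\right) 131 = - \frac{131}{64}$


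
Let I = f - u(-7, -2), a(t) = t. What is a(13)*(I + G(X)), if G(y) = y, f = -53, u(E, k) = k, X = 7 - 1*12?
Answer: -728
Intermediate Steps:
X = -5 (X = 7 - 12 = -5)
I = -51 (I = -53 - 1*(-2) = -53 + 2 = -51)
a(13)*(I + G(X)) = 13*(-51 - 5) = 13*(-56) = -728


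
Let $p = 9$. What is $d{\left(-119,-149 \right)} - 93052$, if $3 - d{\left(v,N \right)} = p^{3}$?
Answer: $-93778$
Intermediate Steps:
$d{\left(v,N \right)} = -726$ ($d{\left(v,N \right)} = 3 - 9^{3} = 3 - 729 = -726$)
$d{\left(-119,-149 \right)} - 93052 = -726 - 93052 = -93778$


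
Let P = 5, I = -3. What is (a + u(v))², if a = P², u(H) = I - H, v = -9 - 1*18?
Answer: 2401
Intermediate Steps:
v = -27 (v = -9 - 18 = -27)
u(H) = -3 - H
a = 25 (a = 5² = 25)
(a + u(v))² = (25 + (-3 - 1*(-27)))² = (25 + (-3 + 27))² = (25 + 24)² = 49² = 2401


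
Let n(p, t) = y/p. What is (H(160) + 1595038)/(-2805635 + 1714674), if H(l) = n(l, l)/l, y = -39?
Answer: -40832972761/27928601600 ≈ -1.4620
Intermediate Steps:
n(p, t) = -39/p
H(l) = -39/l**2 (H(l) = (-39/l)/l = -39/l**2)
(H(160) + 1595038)/(-2805635 + 1714674) = (-39/160**2 + 1595038)/(-2805635 + 1714674) = (-39*1/25600 + 1595038)/(-1090961) = (-39/25600 + 1595038)*(-1/1090961) = (40832972761/25600)*(-1/1090961) = -40832972761/27928601600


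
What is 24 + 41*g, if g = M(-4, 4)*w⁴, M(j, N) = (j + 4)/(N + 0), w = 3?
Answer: 24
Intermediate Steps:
M(j, N) = (4 + j)/N
g = 0 (g = ((4 - 4)/4)*3⁴ = ((¼)*0)*81 = 0*81 = 0)
24 + 41*g = 24 + 41*0 = 24 + 0 = 24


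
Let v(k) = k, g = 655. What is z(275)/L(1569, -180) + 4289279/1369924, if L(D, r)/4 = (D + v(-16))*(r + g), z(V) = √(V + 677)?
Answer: 4289279/1369924 + √238/1475350 ≈ 3.1310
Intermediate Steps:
z(V) = √(677 + V)
L(D, r) = 4*(-16 + D)*(655 + r) (L(D, r) = 4*((D - 16)*(r + 655)) = 4*((-16 + D)*(655 + r)) = 4*(-16 + D)*(655 + r))
z(275)/L(1569, -180) + 4289279/1369924 = √(677 + 275)/(-41920 - 64*(-180) + 2620*1569 + 4*1569*(-180)) + 4289279/1369924 = √952/(-41920 + 11520 + 4110780 - 1129680) + 4289279*(1/1369924) = (2*√238)/2950700 + 4289279/1369924 = (2*√238)*(1/2950700) + 4289279/1369924 = √238/1475350 + 4289279/1369924 = 4289279/1369924 + √238/1475350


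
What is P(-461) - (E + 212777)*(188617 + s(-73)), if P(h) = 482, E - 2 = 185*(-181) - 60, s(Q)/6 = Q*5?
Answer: -33414056436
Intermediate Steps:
s(Q) = 30*Q (s(Q) = 6*(Q*5) = 6*(5*Q) = 30*Q)
E = -33543 (E = 2 + (185*(-181) - 60) = 2 + (-33485 - 60) = 2 - 33545 = -33543)
P(-461) - (E + 212777)*(188617 + s(-73)) = 482 - (-33543 + 212777)*(188617 + 30*(-73)) = 482 - 179234*(188617 - 2190) = 482 - 179234*186427 = 482 - 1*33414056918 = 482 - 33414056918 = -33414056436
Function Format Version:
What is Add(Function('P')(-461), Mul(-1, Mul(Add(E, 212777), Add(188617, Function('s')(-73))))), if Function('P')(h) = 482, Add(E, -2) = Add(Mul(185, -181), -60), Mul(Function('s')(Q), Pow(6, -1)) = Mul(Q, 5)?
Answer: -33414056436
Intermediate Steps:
Function('s')(Q) = Mul(30, Q) (Function('s')(Q) = Mul(6, Mul(Q, 5)) = Mul(6, Mul(5, Q)) = Mul(30, Q))
E = -33543 (E = Add(2, Add(Mul(185, -181), -60)) = Add(2, Add(-33485, -60)) = Add(2, -33545) = -33543)
Add(Function('P')(-461), Mul(-1, Mul(Add(E, 212777), Add(188617, Function('s')(-73))))) = Add(482, Mul(-1, Mul(Add(-33543, 212777), Add(188617, Mul(30, -73))))) = Add(482, Mul(-1, Mul(179234, Add(188617, -2190)))) = Add(482, Mul(-1, Mul(179234, 186427))) = Add(482, Mul(-1, 33414056918)) = Add(482, -33414056918) = -33414056436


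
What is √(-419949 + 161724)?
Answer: 5*I*√10329 ≈ 508.16*I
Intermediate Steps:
√(-419949 + 161724) = √(-258225) = 5*I*√10329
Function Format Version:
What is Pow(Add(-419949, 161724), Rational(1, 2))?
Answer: Mul(5, I, Pow(10329, Rational(1, 2))) ≈ Mul(508.16, I)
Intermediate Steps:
Pow(Add(-419949, 161724), Rational(1, 2)) = Pow(-258225, Rational(1, 2)) = Mul(5, I, Pow(10329, Rational(1, 2)))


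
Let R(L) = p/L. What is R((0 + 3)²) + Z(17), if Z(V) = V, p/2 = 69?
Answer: 97/3 ≈ 32.333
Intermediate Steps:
p = 138 (p = 2*69 = 138)
R(L) = 138/L
R((0 + 3)²) + Z(17) = 138/((0 + 3)²) + 17 = 138/(3²) + 17 = 138/9 + 17 = 138*(⅑) + 17 = 46/3 + 17 = 97/3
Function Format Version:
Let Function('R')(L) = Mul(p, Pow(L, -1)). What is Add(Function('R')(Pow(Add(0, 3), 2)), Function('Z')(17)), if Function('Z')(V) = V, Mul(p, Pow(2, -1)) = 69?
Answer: Rational(97, 3) ≈ 32.333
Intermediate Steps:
p = 138 (p = Mul(2, 69) = 138)
Function('R')(L) = Mul(138, Pow(L, -1))
Add(Function('R')(Pow(Add(0, 3), 2)), Function('Z')(17)) = Add(Mul(138, Pow(Pow(Add(0, 3), 2), -1)), 17) = Add(Mul(138, Pow(Pow(3, 2), -1)), 17) = Add(Mul(138, Pow(9, -1)), 17) = Add(Mul(138, Rational(1, 9)), 17) = Add(Rational(46, 3), 17) = Rational(97, 3)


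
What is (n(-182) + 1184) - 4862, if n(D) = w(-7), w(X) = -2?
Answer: -3680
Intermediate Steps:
n(D) = -2
(n(-182) + 1184) - 4862 = (-2 + 1184) - 4862 = 1182 - 4862 = -3680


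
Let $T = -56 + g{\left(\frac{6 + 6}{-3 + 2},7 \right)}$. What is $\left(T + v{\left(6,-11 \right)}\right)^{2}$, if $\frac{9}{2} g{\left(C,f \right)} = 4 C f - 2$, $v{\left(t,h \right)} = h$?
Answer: $\frac{1635841}{81} \approx 20196.0$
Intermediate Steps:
$g{\left(C,f \right)} = - \frac{4}{9} + \frac{8 C f}{9}$ ($g{\left(C,f \right)} = \frac{2 \left(4 C f - 2\right)}{9} = \frac{2 \left(-2 + 4 C f\right)}{9} = - \frac{4}{9} + \frac{8 C f}{9}$)
$T = - \frac{1180}{9}$ ($T = -56 + \left(- \frac{4}{9} + \frac{8}{9} \frac{6 + 6}{-3 + 2} \cdot 7\right) = -56 + \left(- \frac{4}{9} + \frac{8}{9} \frac{12}{-1} \cdot 7\right) = -56 + \left(- \frac{4}{9} + \frac{8}{9} \cdot 12 \left(-1\right) 7\right) = -56 + \left(- \frac{4}{9} + \frac{8}{9} \left(-12\right) 7\right) = -56 - \frac{676}{9} = - \frac{1180}{9} \approx -131.11$)
$\left(T + v{\left(6,-11 \right)}\right)^{2} = \left(- \frac{1180}{9} - 11\right)^{2} = \left(- \frac{1279}{9}\right)^{2} = \frac{1635841}{81}$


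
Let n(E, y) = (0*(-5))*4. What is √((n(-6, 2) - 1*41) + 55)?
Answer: √14 ≈ 3.7417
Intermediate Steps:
n(E, y) = 0 (n(E, y) = 0*4 = 0)
√((n(-6, 2) - 1*41) + 55) = √((0 - 1*41) + 55) = √((0 - 41) + 55) = √(-41 + 55) = √14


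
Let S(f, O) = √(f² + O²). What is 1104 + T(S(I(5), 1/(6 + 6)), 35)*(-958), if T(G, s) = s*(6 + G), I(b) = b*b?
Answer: -200076 - 16765*√90001/6 ≈ -1.0383e+6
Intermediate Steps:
I(b) = b²
S(f, O) = √(O² + f²)
1104 + T(S(I(5), 1/(6 + 6)), 35)*(-958) = 1104 + (35*(6 + √((1/(6 + 6))² + (5²)²)))*(-958) = 1104 + (35*(6 + √((1/12)² + 25²)))*(-958) = 1104 + (35*(6 + √((1/12)² + 625)))*(-958) = 1104 + (35*(6 + √(1/144 + 625)))*(-958) = 1104 + (35*(6 + √(90001/144)))*(-958) = 1104 + (35*(6 + √90001/12))*(-958) = 1104 + (210 + 35*√90001/12)*(-958) = 1104 + (-201180 - 16765*√90001/6) = -200076 - 16765*√90001/6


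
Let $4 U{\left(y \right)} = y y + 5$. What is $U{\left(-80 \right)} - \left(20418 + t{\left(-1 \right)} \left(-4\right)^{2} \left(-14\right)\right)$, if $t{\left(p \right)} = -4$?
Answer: $- \frac{78851}{4} \approx -19713.0$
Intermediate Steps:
$U{\left(y \right)} = \frac{5}{4} + \frac{y^{2}}{4}$ ($U{\left(y \right)} = \frac{y y + 5}{4} = \frac{y^{2} + 5}{4} = \frac{5 + y^{2}}{4} = \frac{5}{4} + \frac{y^{2}}{4}$)
$U{\left(-80 \right)} - \left(20418 + t{\left(-1 \right)} \left(-4\right)^{2} \left(-14\right)\right) = \left(\frac{5}{4} + \frac{\left(-80\right)^{2}}{4}\right) - \left(20418 + - 4 \left(-4\right)^{2} \left(-14\right)\right) = \left(\frac{5}{4} + \frac{1}{4} \cdot 6400\right) - \left(20418 + \left(-4\right) 16 \left(-14\right)\right) = \left(\frac{5}{4} + 1600\right) - \left(20418 - -896\right) = \frac{6405}{4} - \left(20418 + 896\right) = \frac{6405}{4} - 21314 = - \frac{78851}{4}$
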